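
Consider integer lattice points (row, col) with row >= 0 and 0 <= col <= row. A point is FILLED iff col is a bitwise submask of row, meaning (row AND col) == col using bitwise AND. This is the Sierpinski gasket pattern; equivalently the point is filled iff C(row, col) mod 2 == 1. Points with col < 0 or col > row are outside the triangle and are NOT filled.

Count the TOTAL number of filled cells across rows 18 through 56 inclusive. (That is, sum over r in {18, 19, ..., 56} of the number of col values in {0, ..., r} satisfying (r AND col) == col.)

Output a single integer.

r18=10010 pc2: +4 =4
r19=10011 pc3: +8 =12
r20=10100 pc2: +4 =16
r21=10101 pc3: +8 =24
r22=10110 pc3: +8 =32
r23=10111 pc4: +16 =48
r24=11000 pc2: +4 =52
r25=11001 pc3: +8 =60
r26=11010 pc3: +8 =68
r27=11011 pc4: +16 =84
r28=11100 pc3: +8 =92
r29=11101 pc4: +16 =108
r30=11110 pc4: +16 =124
r31=11111 pc5: +32 =156
r32=100000 pc1: +2 =158
r33=100001 pc2: +4 =162
r34=100010 pc2: +4 =166
r35=100011 pc3: +8 =174
r36=100100 pc2: +4 =178
r37=100101 pc3: +8 =186
r38=100110 pc3: +8 =194
r39=100111 pc4: +16 =210
r40=101000 pc2: +4 =214
r41=101001 pc3: +8 =222
r42=101010 pc3: +8 =230
r43=101011 pc4: +16 =246
r44=101100 pc3: +8 =254
r45=101101 pc4: +16 =270
r46=101110 pc4: +16 =286
r47=101111 pc5: +32 =318
r48=110000 pc2: +4 =322
r49=110001 pc3: +8 =330
r50=110010 pc3: +8 =338
r51=110011 pc4: +16 =354
r52=110100 pc3: +8 =362
r53=110101 pc4: +16 =378
r54=110110 pc4: +16 =394
r55=110111 pc5: +32 =426
r56=111000 pc3: +8 =434

Answer: 434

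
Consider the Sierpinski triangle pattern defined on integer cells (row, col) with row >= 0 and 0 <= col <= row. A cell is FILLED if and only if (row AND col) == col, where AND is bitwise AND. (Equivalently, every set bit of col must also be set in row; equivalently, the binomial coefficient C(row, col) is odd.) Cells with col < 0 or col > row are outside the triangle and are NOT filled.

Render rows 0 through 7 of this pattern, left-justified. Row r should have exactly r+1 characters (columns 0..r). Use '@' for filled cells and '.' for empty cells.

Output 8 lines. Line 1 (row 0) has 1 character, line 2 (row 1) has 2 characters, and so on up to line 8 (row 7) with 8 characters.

r0=0: @
r1=1: @@
r2=10: @.@
r3=11: @@@@
r4=100: @...@
r5=101: @@..@@
r6=110: @.@.@.@
r7=111: @@@@@@@@

Answer: @
@@
@.@
@@@@
@...@
@@..@@
@.@.@.@
@@@@@@@@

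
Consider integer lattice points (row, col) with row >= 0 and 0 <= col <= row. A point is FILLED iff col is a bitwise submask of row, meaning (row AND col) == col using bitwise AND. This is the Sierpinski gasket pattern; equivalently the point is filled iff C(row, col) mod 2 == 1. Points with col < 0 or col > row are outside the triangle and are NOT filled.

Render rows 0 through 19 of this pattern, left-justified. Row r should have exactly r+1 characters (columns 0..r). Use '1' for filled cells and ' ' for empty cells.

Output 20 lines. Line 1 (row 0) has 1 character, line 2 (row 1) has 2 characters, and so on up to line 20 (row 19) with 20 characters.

r0=0: 1
r1=1: 11
r2=10: 1 1
r3=11: 1111
r4=100: 1   1
r5=101: 11  11
r6=110: 1 1 1 1
r7=111: 11111111
r8=1000: 1       1
r9=1001: 11      11
r10=1010: 1 1     1 1
r11=1011: 1111    1111
r12=1100: 1   1   1   1
r13=1101: 11  11  11  11
r14=1110: 1 1 1 1 1 1 1 1
r15=1111: 1111111111111111
r16=10000: 1               1
r17=10001: 11              11
r18=10010: 1 1             1 1
r19=10011: 1111            1111

Answer: 1
11
1 1
1111
1   1
11  11
1 1 1 1
11111111
1       1
11      11
1 1     1 1
1111    1111
1   1   1   1
11  11  11  11
1 1 1 1 1 1 1 1
1111111111111111
1               1
11              11
1 1             1 1
1111            1111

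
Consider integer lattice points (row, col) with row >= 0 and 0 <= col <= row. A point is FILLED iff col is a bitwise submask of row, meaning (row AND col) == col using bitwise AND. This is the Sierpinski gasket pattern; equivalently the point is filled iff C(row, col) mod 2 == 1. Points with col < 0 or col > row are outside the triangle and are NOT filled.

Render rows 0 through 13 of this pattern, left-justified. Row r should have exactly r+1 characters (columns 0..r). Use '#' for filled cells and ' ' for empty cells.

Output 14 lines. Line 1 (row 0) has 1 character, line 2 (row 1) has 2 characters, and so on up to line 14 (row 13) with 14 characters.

r0=0: #
r1=1: ##
r2=10: # #
r3=11: ####
r4=100: #   #
r5=101: ##  ##
r6=110: # # # #
r7=111: ########
r8=1000: #       #
r9=1001: ##      ##
r10=1010: # #     # #
r11=1011: ####    ####
r12=1100: #   #   #   #
r13=1101: ##  ##  ##  ##

Answer: #
##
# #
####
#   #
##  ##
# # # #
########
#       #
##      ##
# #     # #
####    ####
#   #   #   #
##  ##  ##  ##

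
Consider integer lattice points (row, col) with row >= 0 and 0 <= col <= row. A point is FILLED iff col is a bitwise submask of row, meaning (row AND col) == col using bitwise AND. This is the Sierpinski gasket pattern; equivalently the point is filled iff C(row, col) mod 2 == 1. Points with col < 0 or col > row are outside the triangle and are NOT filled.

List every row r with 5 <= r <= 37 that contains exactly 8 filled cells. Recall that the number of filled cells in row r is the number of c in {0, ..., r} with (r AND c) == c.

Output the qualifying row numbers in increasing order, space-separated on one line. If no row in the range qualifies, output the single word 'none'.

Answer: 7 11 13 14 19 21 22 25 26 28 35 37

Derivation:
Row r has 2^popcount(r) filled cells, so we need popcount(r) = log2(8) = 3.
Scan r = 5..37 and keep those with exactly 3 one-bits:
r=5=101 popcount=2 -> skip
r=6=110 popcount=2 -> skip
r=7=111 popcount=3 -> KEEP
r=8=1000 popcount=1 -> skip
r=9=1001 popcount=2 -> skip
r=10=1010 popcount=2 -> skip
r=11=1011 popcount=3 -> KEEP
r=12=1100 popcount=2 -> skip
r=13=1101 popcount=3 -> KEEP
r=14=1110 popcount=3 -> KEEP
r=15=1111 popcount=4 -> skip
r=16=10000 popcount=1 -> skip
r=17=10001 popcount=2 -> skip
r=18=10010 popcount=2 -> skip
r=19=10011 popcount=3 -> KEEP
r=20=10100 popcount=2 -> skip
r=21=10101 popcount=3 -> KEEP
r=22=10110 popcount=3 -> KEEP
r=23=10111 popcount=4 -> skip
r=24=11000 popcount=2 -> skip
r=25=11001 popcount=3 -> KEEP
r=26=11010 popcount=3 -> KEEP
r=27=11011 popcount=4 -> skip
r=28=11100 popcount=3 -> KEEP
r=29=11101 popcount=4 -> skip
r=30=11110 popcount=4 -> skip
r=31=11111 popcount=5 -> skip
r=32=100000 popcount=1 -> skip
r=33=100001 popcount=2 -> skip
r=34=100010 popcount=2 -> skip
r=35=100011 popcount=3 -> KEEP
r=36=100100 popcount=2 -> skip
r=37=100101 popcount=3 -> KEEP
Kept rows: 7 11 13 14 19 21 22 25 26 28 35 37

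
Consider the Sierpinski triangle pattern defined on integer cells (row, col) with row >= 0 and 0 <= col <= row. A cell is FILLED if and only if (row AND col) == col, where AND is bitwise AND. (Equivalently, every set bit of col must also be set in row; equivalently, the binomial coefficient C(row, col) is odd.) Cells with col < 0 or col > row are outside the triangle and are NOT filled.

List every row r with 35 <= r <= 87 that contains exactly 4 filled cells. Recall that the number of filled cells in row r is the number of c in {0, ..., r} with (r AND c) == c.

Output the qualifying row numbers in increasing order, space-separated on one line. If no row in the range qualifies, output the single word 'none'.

Row r has 2^popcount(r) filled cells, so we need popcount(r) = log2(4) = 2.
Scan r = 35..87 and keep those with exactly 2 one-bits:
r=35=100011 popcount=3 -> skip
r=36=100100 popcount=2 -> KEEP
r=37=100101 popcount=3 -> skip
r=38=100110 popcount=3 -> skip
r=39=100111 popcount=4 -> skip
r=40=101000 popcount=2 -> KEEP
r=41=101001 popcount=3 -> skip
r=42=101010 popcount=3 -> skip
r=43=101011 popcount=4 -> skip
r=44=101100 popcount=3 -> skip
r=45=101101 popcount=4 -> skip
r=46=101110 popcount=4 -> skip
r=47=101111 popcount=5 -> skip
r=48=110000 popcount=2 -> KEEP
r=49=110001 popcount=3 -> skip
r=50=110010 popcount=3 -> skip
r=51=110011 popcount=4 -> skip
r=52=110100 popcount=3 -> skip
r=53=110101 popcount=4 -> skip
r=54=110110 popcount=4 -> skip
r=55=110111 popcount=5 -> skip
r=56=111000 popcount=3 -> skip
r=57=111001 popcount=4 -> skip
r=58=111010 popcount=4 -> skip
r=59=111011 popcount=5 -> skip
r=60=111100 popcount=4 -> skip
r=61=111101 popcount=5 -> skip
r=62=111110 popcount=5 -> skip
r=63=111111 popcount=6 -> skip
r=64=1000000 popcount=1 -> skip
r=65=1000001 popcount=2 -> KEEP
r=66=1000010 popcount=2 -> KEEP
r=67=1000011 popcount=3 -> skip
r=68=1000100 popcount=2 -> KEEP
r=69=1000101 popcount=3 -> skip
r=70=1000110 popcount=3 -> skip
r=71=1000111 popcount=4 -> skip
r=72=1001000 popcount=2 -> KEEP
r=73=1001001 popcount=3 -> skip
r=74=1001010 popcount=3 -> skip
r=75=1001011 popcount=4 -> skip
r=76=1001100 popcount=3 -> skip
r=77=1001101 popcount=4 -> skip
r=78=1001110 popcount=4 -> skip
r=79=1001111 popcount=5 -> skip
r=80=1010000 popcount=2 -> KEEP
r=81=1010001 popcount=3 -> skip
r=82=1010010 popcount=3 -> skip
r=83=1010011 popcount=4 -> skip
r=84=1010100 popcount=3 -> skip
r=85=1010101 popcount=4 -> skip
r=86=1010110 popcount=4 -> skip
r=87=1010111 popcount=5 -> skip
Kept rows: 36 40 48 65 66 68 72 80

Answer: 36 40 48 65 66 68 72 80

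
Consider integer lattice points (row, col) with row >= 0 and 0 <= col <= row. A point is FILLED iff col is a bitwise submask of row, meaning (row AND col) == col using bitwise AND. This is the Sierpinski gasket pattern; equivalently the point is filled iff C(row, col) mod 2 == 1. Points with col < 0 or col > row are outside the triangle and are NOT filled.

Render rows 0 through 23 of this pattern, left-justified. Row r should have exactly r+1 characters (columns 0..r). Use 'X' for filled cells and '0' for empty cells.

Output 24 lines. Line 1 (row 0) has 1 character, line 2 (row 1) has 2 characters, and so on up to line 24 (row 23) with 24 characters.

r0=0: X
r1=1: XX
r2=10: X0X
r3=11: XXXX
r4=100: X000X
r5=101: XX00XX
r6=110: X0X0X0X
r7=111: XXXXXXXX
r8=1000: X0000000X
r9=1001: XX000000XX
r10=1010: X0X00000X0X
r11=1011: XXXX0000XXXX
r12=1100: X000X000X000X
r13=1101: XX00XX00XX00XX
r14=1110: X0X0X0X0X0X0X0X
r15=1111: XXXXXXXXXXXXXXXX
r16=10000: X000000000000000X
r17=10001: XX00000000000000XX
r18=10010: X0X0000000000000X0X
r19=10011: XXXX000000000000XXXX
r20=10100: X000X00000000000X000X
r21=10101: XX00XX0000000000XX00XX
r22=10110: X0X0X0X000000000X0X0X0X
r23=10111: XXXXXXXX00000000XXXXXXXX

Answer: X
XX
X0X
XXXX
X000X
XX00XX
X0X0X0X
XXXXXXXX
X0000000X
XX000000XX
X0X00000X0X
XXXX0000XXXX
X000X000X000X
XX00XX00XX00XX
X0X0X0X0X0X0X0X
XXXXXXXXXXXXXXXX
X000000000000000X
XX00000000000000XX
X0X0000000000000X0X
XXXX000000000000XXXX
X000X00000000000X000X
XX00XX0000000000XX00XX
X0X0X0X000000000X0X0X0X
XXXXXXXX00000000XXXXXXXX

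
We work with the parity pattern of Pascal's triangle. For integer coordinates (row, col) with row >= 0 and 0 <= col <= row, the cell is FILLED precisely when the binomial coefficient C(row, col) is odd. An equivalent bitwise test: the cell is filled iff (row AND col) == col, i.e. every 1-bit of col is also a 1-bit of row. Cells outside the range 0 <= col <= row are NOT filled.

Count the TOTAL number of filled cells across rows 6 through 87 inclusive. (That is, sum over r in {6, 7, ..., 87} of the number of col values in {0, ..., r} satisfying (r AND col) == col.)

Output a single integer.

r6=110 pc2: +4 =4
r7=111 pc3: +8 =12
r8=1000 pc1: +2 =14
r9=1001 pc2: +4 =18
r10=1010 pc2: +4 =22
r11=1011 pc3: +8 =30
r12=1100 pc2: +4 =34
r13=1101 pc3: +8 =42
r14=1110 pc3: +8 =50
r15=1111 pc4: +16 =66
r16=10000 pc1: +2 =68
r17=10001 pc2: +4 =72
r18=10010 pc2: +4 =76
r19=10011 pc3: +8 =84
r20=10100 pc2: +4 =88
r21=10101 pc3: +8 =96
r22=10110 pc3: +8 =104
r23=10111 pc4: +16 =120
r24=11000 pc2: +4 =124
r25=11001 pc3: +8 =132
r26=11010 pc3: +8 =140
r27=11011 pc4: +16 =156
r28=11100 pc3: +8 =164
r29=11101 pc4: +16 =180
r30=11110 pc4: +16 =196
r31=11111 pc5: +32 =228
r32=100000 pc1: +2 =230
r33=100001 pc2: +4 =234
r34=100010 pc2: +4 =238
r35=100011 pc3: +8 =246
r36=100100 pc2: +4 =250
r37=100101 pc3: +8 =258
r38=100110 pc3: +8 =266
r39=100111 pc4: +16 =282
r40=101000 pc2: +4 =286
r41=101001 pc3: +8 =294
r42=101010 pc3: +8 =302
r43=101011 pc4: +16 =318
r44=101100 pc3: +8 =326
r45=101101 pc4: +16 =342
r46=101110 pc4: +16 =358
r47=101111 pc5: +32 =390
r48=110000 pc2: +4 =394
r49=110001 pc3: +8 =402
r50=110010 pc3: +8 =410
r51=110011 pc4: +16 =426
r52=110100 pc3: +8 =434
r53=110101 pc4: +16 =450
r54=110110 pc4: +16 =466
r55=110111 pc5: +32 =498
r56=111000 pc3: +8 =506
r57=111001 pc4: +16 =522
r58=111010 pc4: +16 =538
r59=111011 pc5: +32 =570
r60=111100 pc4: +16 =586
r61=111101 pc5: +32 =618
r62=111110 pc5: +32 =650
r63=111111 pc6: +64 =714
r64=1000000 pc1: +2 =716
r65=1000001 pc2: +4 =720
r66=1000010 pc2: +4 =724
r67=1000011 pc3: +8 =732
r68=1000100 pc2: +4 =736
r69=1000101 pc3: +8 =744
r70=1000110 pc3: +8 =752
r71=1000111 pc4: +16 =768
r72=1001000 pc2: +4 =772
r73=1001001 pc3: +8 =780
r74=1001010 pc3: +8 =788
r75=1001011 pc4: +16 =804
r76=1001100 pc3: +8 =812
r77=1001101 pc4: +16 =828
r78=1001110 pc4: +16 =844
r79=1001111 pc5: +32 =876
r80=1010000 pc2: +4 =880
r81=1010001 pc3: +8 =888
r82=1010010 pc3: +8 =896
r83=1010011 pc4: +16 =912
r84=1010100 pc3: +8 =920
r85=1010101 pc4: +16 =936
r86=1010110 pc4: +16 =952
r87=1010111 pc5: +32 =984

Answer: 984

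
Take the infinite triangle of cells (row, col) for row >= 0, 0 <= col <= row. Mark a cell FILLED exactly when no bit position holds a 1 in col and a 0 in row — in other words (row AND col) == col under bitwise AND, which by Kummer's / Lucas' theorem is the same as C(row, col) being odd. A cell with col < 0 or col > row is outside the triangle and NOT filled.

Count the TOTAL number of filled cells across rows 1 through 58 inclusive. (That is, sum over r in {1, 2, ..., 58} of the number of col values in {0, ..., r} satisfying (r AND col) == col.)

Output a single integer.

Answer: 552

Derivation:
r1=1 pc1: +2 =2
r2=10 pc1: +2 =4
r3=11 pc2: +4 =8
r4=100 pc1: +2 =10
r5=101 pc2: +4 =14
r6=110 pc2: +4 =18
r7=111 pc3: +8 =26
r8=1000 pc1: +2 =28
r9=1001 pc2: +4 =32
r10=1010 pc2: +4 =36
r11=1011 pc3: +8 =44
r12=1100 pc2: +4 =48
r13=1101 pc3: +8 =56
r14=1110 pc3: +8 =64
r15=1111 pc4: +16 =80
r16=10000 pc1: +2 =82
r17=10001 pc2: +4 =86
r18=10010 pc2: +4 =90
r19=10011 pc3: +8 =98
r20=10100 pc2: +4 =102
r21=10101 pc3: +8 =110
r22=10110 pc3: +8 =118
r23=10111 pc4: +16 =134
r24=11000 pc2: +4 =138
r25=11001 pc3: +8 =146
r26=11010 pc3: +8 =154
r27=11011 pc4: +16 =170
r28=11100 pc3: +8 =178
r29=11101 pc4: +16 =194
r30=11110 pc4: +16 =210
r31=11111 pc5: +32 =242
r32=100000 pc1: +2 =244
r33=100001 pc2: +4 =248
r34=100010 pc2: +4 =252
r35=100011 pc3: +8 =260
r36=100100 pc2: +4 =264
r37=100101 pc3: +8 =272
r38=100110 pc3: +8 =280
r39=100111 pc4: +16 =296
r40=101000 pc2: +4 =300
r41=101001 pc3: +8 =308
r42=101010 pc3: +8 =316
r43=101011 pc4: +16 =332
r44=101100 pc3: +8 =340
r45=101101 pc4: +16 =356
r46=101110 pc4: +16 =372
r47=101111 pc5: +32 =404
r48=110000 pc2: +4 =408
r49=110001 pc3: +8 =416
r50=110010 pc3: +8 =424
r51=110011 pc4: +16 =440
r52=110100 pc3: +8 =448
r53=110101 pc4: +16 =464
r54=110110 pc4: +16 =480
r55=110111 pc5: +32 =512
r56=111000 pc3: +8 =520
r57=111001 pc4: +16 =536
r58=111010 pc4: +16 =552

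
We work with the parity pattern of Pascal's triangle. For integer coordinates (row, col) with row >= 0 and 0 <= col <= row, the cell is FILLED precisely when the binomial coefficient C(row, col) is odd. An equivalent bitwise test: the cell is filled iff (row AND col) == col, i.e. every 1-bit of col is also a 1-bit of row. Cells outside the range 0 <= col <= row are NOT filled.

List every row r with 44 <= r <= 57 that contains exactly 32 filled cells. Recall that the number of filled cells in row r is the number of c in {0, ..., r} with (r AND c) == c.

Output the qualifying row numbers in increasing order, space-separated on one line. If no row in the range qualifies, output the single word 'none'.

Row r has 2^popcount(r) filled cells, so we need popcount(r) = log2(32) = 5.
Scan r = 44..57 and keep those with exactly 5 one-bits:
r=44=101100 popcount=3 -> skip
r=45=101101 popcount=4 -> skip
r=46=101110 popcount=4 -> skip
r=47=101111 popcount=5 -> KEEP
r=48=110000 popcount=2 -> skip
r=49=110001 popcount=3 -> skip
r=50=110010 popcount=3 -> skip
r=51=110011 popcount=4 -> skip
r=52=110100 popcount=3 -> skip
r=53=110101 popcount=4 -> skip
r=54=110110 popcount=4 -> skip
r=55=110111 popcount=5 -> KEEP
r=56=111000 popcount=3 -> skip
r=57=111001 popcount=4 -> skip
Kept rows: 47 55

Answer: 47 55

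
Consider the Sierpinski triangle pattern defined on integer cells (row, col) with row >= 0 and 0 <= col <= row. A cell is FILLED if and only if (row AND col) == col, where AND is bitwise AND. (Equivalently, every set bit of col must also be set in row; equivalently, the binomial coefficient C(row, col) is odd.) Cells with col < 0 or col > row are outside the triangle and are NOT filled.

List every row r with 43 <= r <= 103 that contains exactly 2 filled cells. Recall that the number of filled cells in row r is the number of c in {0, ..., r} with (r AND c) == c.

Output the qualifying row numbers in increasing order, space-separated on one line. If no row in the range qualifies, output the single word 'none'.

Answer: 64

Derivation:
Row r has 2^popcount(r) filled cells, so we need popcount(r) = log2(2) = 1.
Scan r = 43..103 and keep those with exactly 1 one-bits:
r=43=101011 popcount=4 -> skip
r=44=101100 popcount=3 -> skip
r=45=101101 popcount=4 -> skip
r=46=101110 popcount=4 -> skip
r=47=101111 popcount=5 -> skip
r=48=110000 popcount=2 -> skip
r=49=110001 popcount=3 -> skip
r=50=110010 popcount=3 -> skip
r=51=110011 popcount=4 -> skip
r=52=110100 popcount=3 -> skip
r=53=110101 popcount=4 -> skip
r=54=110110 popcount=4 -> skip
r=55=110111 popcount=5 -> skip
r=56=111000 popcount=3 -> skip
r=57=111001 popcount=4 -> skip
r=58=111010 popcount=4 -> skip
r=59=111011 popcount=5 -> skip
r=60=111100 popcount=4 -> skip
r=61=111101 popcount=5 -> skip
r=62=111110 popcount=5 -> skip
r=63=111111 popcount=6 -> skip
r=64=1000000 popcount=1 -> KEEP
r=65=1000001 popcount=2 -> skip
r=66=1000010 popcount=2 -> skip
r=67=1000011 popcount=3 -> skip
r=68=1000100 popcount=2 -> skip
r=69=1000101 popcount=3 -> skip
r=70=1000110 popcount=3 -> skip
r=71=1000111 popcount=4 -> skip
r=72=1001000 popcount=2 -> skip
r=73=1001001 popcount=3 -> skip
r=74=1001010 popcount=3 -> skip
r=75=1001011 popcount=4 -> skip
r=76=1001100 popcount=3 -> skip
r=77=1001101 popcount=4 -> skip
r=78=1001110 popcount=4 -> skip
r=79=1001111 popcount=5 -> skip
r=80=1010000 popcount=2 -> skip
r=81=1010001 popcount=3 -> skip
r=82=1010010 popcount=3 -> skip
r=83=1010011 popcount=4 -> skip
r=84=1010100 popcount=3 -> skip
r=85=1010101 popcount=4 -> skip
r=86=1010110 popcount=4 -> skip
r=87=1010111 popcount=5 -> skip
r=88=1011000 popcount=3 -> skip
r=89=1011001 popcount=4 -> skip
r=90=1011010 popcount=4 -> skip
r=91=1011011 popcount=5 -> skip
r=92=1011100 popcount=4 -> skip
r=93=1011101 popcount=5 -> skip
r=94=1011110 popcount=5 -> skip
r=95=1011111 popcount=6 -> skip
r=96=1100000 popcount=2 -> skip
r=97=1100001 popcount=3 -> skip
r=98=1100010 popcount=3 -> skip
r=99=1100011 popcount=4 -> skip
r=100=1100100 popcount=3 -> skip
r=101=1100101 popcount=4 -> skip
r=102=1100110 popcount=4 -> skip
r=103=1100111 popcount=5 -> skip
Kept rows: 64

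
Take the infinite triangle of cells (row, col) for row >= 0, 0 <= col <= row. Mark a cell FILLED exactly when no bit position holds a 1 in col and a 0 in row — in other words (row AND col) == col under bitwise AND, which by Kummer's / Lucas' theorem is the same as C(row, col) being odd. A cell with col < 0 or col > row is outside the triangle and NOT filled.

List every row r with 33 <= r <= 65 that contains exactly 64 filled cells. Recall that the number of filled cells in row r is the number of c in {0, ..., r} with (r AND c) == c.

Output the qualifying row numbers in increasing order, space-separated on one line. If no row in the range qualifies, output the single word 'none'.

Answer: 63

Derivation:
Row r has 2^popcount(r) filled cells, so we need popcount(r) = log2(64) = 6.
Scan r = 33..65 and keep those with exactly 6 one-bits:
r=33=100001 popcount=2 -> skip
r=34=100010 popcount=2 -> skip
r=35=100011 popcount=3 -> skip
r=36=100100 popcount=2 -> skip
r=37=100101 popcount=3 -> skip
r=38=100110 popcount=3 -> skip
r=39=100111 popcount=4 -> skip
r=40=101000 popcount=2 -> skip
r=41=101001 popcount=3 -> skip
r=42=101010 popcount=3 -> skip
r=43=101011 popcount=4 -> skip
r=44=101100 popcount=3 -> skip
r=45=101101 popcount=4 -> skip
r=46=101110 popcount=4 -> skip
r=47=101111 popcount=5 -> skip
r=48=110000 popcount=2 -> skip
r=49=110001 popcount=3 -> skip
r=50=110010 popcount=3 -> skip
r=51=110011 popcount=4 -> skip
r=52=110100 popcount=3 -> skip
r=53=110101 popcount=4 -> skip
r=54=110110 popcount=4 -> skip
r=55=110111 popcount=5 -> skip
r=56=111000 popcount=3 -> skip
r=57=111001 popcount=4 -> skip
r=58=111010 popcount=4 -> skip
r=59=111011 popcount=5 -> skip
r=60=111100 popcount=4 -> skip
r=61=111101 popcount=5 -> skip
r=62=111110 popcount=5 -> skip
r=63=111111 popcount=6 -> KEEP
r=64=1000000 popcount=1 -> skip
r=65=1000001 popcount=2 -> skip
Kept rows: 63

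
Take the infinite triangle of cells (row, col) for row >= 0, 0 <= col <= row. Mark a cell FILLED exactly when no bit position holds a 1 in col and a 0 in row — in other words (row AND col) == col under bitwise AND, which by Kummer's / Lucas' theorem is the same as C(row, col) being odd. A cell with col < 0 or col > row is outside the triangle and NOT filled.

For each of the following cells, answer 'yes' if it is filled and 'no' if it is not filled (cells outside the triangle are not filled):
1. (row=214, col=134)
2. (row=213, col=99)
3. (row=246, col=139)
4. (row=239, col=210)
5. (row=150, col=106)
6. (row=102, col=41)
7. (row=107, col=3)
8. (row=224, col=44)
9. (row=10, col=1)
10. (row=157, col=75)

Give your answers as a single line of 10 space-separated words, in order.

(214,134): row=0b11010110, col=0b10000110, row AND col = 0b10000110 = 134; 134 == 134 -> filled
(213,99): row=0b11010101, col=0b1100011, row AND col = 0b1000001 = 65; 65 != 99 -> empty
(246,139): row=0b11110110, col=0b10001011, row AND col = 0b10000010 = 130; 130 != 139 -> empty
(239,210): row=0b11101111, col=0b11010010, row AND col = 0b11000010 = 194; 194 != 210 -> empty
(150,106): row=0b10010110, col=0b1101010, row AND col = 0b10 = 2; 2 != 106 -> empty
(102,41): row=0b1100110, col=0b101001, row AND col = 0b100000 = 32; 32 != 41 -> empty
(107,3): row=0b1101011, col=0b11, row AND col = 0b11 = 3; 3 == 3 -> filled
(224,44): row=0b11100000, col=0b101100, row AND col = 0b100000 = 32; 32 != 44 -> empty
(10,1): row=0b1010, col=0b1, row AND col = 0b0 = 0; 0 != 1 -> empty
(157,75): row=0b10011101, col=0b1001011, row AND col = 0b1001 = 9; 9 != 75 -> empty

Answer: yes no no no no no yes no no no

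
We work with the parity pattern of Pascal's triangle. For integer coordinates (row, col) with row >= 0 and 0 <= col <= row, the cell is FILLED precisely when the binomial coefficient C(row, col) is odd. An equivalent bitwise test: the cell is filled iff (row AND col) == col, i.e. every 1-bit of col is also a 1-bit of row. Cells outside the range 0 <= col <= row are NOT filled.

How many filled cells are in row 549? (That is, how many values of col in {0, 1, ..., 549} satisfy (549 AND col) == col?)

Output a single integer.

Answer: 16

Derivation:
549 in binary = 1000100101
popcount(549) = number of 1-bits in 1000100101 = 4
A col c satisfies (549 AND c) == c iff every set bit of c is also set in 549; each of the 4 set bits of 549 can independently be on or off in c.
count = 2^4 = 16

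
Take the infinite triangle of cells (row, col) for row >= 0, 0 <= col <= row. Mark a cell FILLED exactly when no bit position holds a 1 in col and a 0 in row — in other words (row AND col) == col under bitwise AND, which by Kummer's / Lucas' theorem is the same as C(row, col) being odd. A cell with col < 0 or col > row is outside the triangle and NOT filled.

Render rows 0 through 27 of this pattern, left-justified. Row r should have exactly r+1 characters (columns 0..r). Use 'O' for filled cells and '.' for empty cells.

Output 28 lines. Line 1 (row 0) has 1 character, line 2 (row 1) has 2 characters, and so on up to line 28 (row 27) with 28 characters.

Answer: O
OO
O.O
OOOO
O...O
OO..OO
O.O.O.O
OOOOOOOO
O.......O
OO......OO
O.O.....O.O
OOOO....OOOO
O...O...O...O
OO..OO..OO..OO
O.O.O.O.O.O.O.O
OOOOOOOOOOOOOOOO
O...............O
OO..............OO
O.O.............O.O
OOOO............OOOO
O...O...........O...O
OO..OO..........OO..OO
O.O.O.O.........O.O.O.O
OOOOOOOO........OOOOOOOO
O.......O.......O.......O
OO......OO......OO......OO
O.O.....O.O.....O.O.....O.O
OOOO....OOOO....OOOO....OOOO

Derivation:
r0=0: O
r1=1: OO
r2=10: O.O
r3=11: OOOO
r4=100: O...O
r5=101: OO..OO
r6=110: O.O.O.O
r7=111: OOOOOOOO
r8=1000: O.......O
r9=1001: OO......OO
r10=1010: O.O.....O.O
r11=1011: OOOO....OOOO
r12=1100: O...O...O...O
r13=1101: OO..OO..OO..OO
r14=1110: O.O.O.O.O.O.O.O
r15=1111: OOOOOOOOOOOOOOOO
r16=10000: O...............O
r17=10001: OO..............OO
r18=10010: O.O.............O.O
r19=10011: OOOO............OOOO
r20=10100: O...O...........O...O
r21=10101: OO..OO..........OO..OO
r22=10110: O.O.O.O.........O.O.O.O
r23=10111: OOOOOOOO........OOOOOOOO
r24=11000: O.......O.......O.......O
r25=11001: OO......OO......OO......OO
r26=11010: O.O.....O.O.....O.O.....O.O
r27=11011: OOOO....OOOO....OOOO....OOOO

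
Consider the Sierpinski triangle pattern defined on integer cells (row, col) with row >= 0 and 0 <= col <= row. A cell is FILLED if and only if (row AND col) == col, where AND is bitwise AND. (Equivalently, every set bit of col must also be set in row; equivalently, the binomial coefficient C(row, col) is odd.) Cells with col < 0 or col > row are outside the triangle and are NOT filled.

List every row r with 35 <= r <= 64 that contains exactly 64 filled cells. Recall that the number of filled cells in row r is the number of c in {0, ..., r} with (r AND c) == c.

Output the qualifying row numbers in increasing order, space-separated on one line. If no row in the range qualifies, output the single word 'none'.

Answer: 63

Derivation:
Row r has 2^popcount(r) filled cells, so we need popcount(r) = log2(64) = 6.
Scan r = 35..64 and keep those with exactly 6 one-bits:
r=35=100011 popcount=3 -> skip
r=36=100100 popcount=2 -> skip
r=37=100101 popcount=3 -> skip
r=38=100110 popcount=3 -> skip
r=39=100111 popcount=4 -> skip
r=40=101000 popcount=2 -> skip
r=41=101001 popcount=3 -> skip
r=42=101010 popcount=3 -> skip
r=43=101011 popcount=4 -> skip
r=44=101100 popcount=3 -> skip
r=45=101101 popcount=4 -> skip
r=46=101110 popcount=4 -> skip
r=47=101111 popcount=5 -> skip
r=48=110000 popcount=2 -> skip
r=49=110001 popcount=3 -> skip
r=50=110010 popcount=3 -> skip
r=51=110011 popcount=4 -> skip
r=52=110100 popcount=3 -> skip
r=53=110101 popcount=4 -> skip
r=54=110110 popcount=4 -> skip
r=55=110111 popcount=5 -> skip
r=56=111000 popcount=3 -> skip
r=57=111001 popcount=4 -> skip
r=58=111010 popcount=4 -> skip
r=59=111011 popcount=5 -> skip
r=60=111100 popcount=4 -> skip
r=61=111101 popcount=5 -> skip
r=62=111110 popcount=5 -> skip
r=63=111111 popcount=6 -> KEEP
r=64=1000000 popcount=1 -> skip
Kept rows: 63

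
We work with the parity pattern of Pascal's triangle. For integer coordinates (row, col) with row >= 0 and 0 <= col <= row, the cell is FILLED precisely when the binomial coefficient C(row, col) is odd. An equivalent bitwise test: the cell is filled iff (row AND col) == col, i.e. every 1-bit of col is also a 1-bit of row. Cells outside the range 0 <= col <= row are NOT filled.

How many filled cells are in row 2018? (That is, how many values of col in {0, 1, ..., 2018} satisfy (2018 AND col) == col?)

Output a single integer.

Answer: 128

Derivation:
2018 in binary = 11111100010
popcount(2018) = number of 1-bits in 11111100010 = 7
A col c satisfies (2018 AND c) == c iff every set bit of c is also set in 2018; each of the 7 set bits of 2018 can independently be on or off in c.
count = 2^7 = 128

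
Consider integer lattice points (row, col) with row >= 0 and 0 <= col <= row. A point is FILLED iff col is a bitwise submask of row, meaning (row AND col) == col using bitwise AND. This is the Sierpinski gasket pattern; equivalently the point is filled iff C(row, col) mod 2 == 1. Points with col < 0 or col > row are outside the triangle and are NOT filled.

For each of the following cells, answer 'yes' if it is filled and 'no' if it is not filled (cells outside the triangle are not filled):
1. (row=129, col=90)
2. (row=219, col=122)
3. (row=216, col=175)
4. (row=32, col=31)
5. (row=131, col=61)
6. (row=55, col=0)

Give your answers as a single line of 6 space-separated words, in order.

(129,90): row=0b10000001, col=0b1011010, row AND col = 0b0 = 0; 0 != 90 -> empty
(219,122): row=0b11011011, col=0b1111010, row AND col = 0b1011010 = 90; 90 != 122 -> empty
(216,175): row=0b11011000, col=0b10101111, row AND col = 0b10001000 = 136; 136 != 175 -> empty
(32,31): row=0b100000, col=0b11111, row AND col = 0b0 = 0; 0 != 31 -> empty
(131,61): row=0b10000011, col=0b111101, row AND col = 0b1 = 1; 1 != 61 -> empty
(55,0): row=0b110111, col=0b0, row AND col = 0b0 = 0; 0 == 0 -> filled

Answer: no no no no no yes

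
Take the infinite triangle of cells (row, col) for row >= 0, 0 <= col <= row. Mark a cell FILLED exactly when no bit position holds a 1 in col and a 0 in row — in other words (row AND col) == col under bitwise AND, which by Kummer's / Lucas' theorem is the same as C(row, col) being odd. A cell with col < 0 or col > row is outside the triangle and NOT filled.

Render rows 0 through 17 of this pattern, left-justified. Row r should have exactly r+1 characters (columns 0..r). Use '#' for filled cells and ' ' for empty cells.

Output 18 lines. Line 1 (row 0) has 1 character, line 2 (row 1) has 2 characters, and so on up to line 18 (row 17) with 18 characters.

r0=0: #
r1=1: ##
r2=10: # #
r3=11: ####
r4=100: #   #
r5=101: ##  ##
r6=110: # # # #
r7=111: ########
r8=1000: #       #
r9=1001: ##      ##
r10=1010: # #     # #
r11=1011: ####    ####
r12=1100: #   #   #   #
r13=1101: ##  ##  ##  ##
r14=1110: # # # # # # # #
r15=1111: ################
r16=10000: #               #
r17=10001: ##              ##

Answer: #
##
# #
####
#   #
##  ##
# # # #
########
#       #
##      ##
# #     # #
####    ####
#   #   #   #
##  ##  ##  ##
# # # # # # # #
################
#               #
##              ##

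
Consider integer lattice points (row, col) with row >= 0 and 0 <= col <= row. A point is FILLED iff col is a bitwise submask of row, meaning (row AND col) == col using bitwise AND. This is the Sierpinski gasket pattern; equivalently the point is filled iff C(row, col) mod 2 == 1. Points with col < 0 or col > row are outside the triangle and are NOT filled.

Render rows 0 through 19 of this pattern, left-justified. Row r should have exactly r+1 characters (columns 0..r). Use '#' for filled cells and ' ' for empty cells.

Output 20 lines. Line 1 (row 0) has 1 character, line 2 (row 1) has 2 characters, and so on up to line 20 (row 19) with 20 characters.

Answer: #
##
# #
####
#   #
##  ##
# # # #
########
#       #
##      ##
# #     # #
####    ####
#   #   #   #
##  ##  ##  ##
# # # # # # # #
################
#               #
##              ##
# #             # #
####            ####

Derivation:
r0=0: #
r1=1: ##
r2=10: # #
r3=11: ####
r4=100: #   #
r5=101: ##  ##
r6=110: # # # #
r7=111: ########
r8=1000: #       #
r9=1001: ##      ##
r10=1010: # #     # #
r11=1011: ####    ####
r12=1100: #   #   #   #
r13=1101: ##  ##  ##  ##
r14=1110: # # # # # # # #
r15=1111: ################
r16=10000: #               #
r17=10001: ##              ##
r18=10010: # #             # #
r19=10011: ####            ####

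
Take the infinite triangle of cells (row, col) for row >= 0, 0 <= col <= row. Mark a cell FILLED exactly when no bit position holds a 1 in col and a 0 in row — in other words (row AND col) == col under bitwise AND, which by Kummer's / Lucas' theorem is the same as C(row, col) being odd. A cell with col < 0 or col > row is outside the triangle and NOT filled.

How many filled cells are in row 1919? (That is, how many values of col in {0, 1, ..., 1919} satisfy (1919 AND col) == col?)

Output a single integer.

Answer: 1024

Derivation:
1919 in binary = 11101111111
popcount(1919) = number of 1-bits in 11101111111 = 10
A col c satisfies (1919 AND c) == c iff every set bit of c is also set in 1919; each of the 10 set bits of 1919 can independently be on or off in c.
count = 2^10 = 1024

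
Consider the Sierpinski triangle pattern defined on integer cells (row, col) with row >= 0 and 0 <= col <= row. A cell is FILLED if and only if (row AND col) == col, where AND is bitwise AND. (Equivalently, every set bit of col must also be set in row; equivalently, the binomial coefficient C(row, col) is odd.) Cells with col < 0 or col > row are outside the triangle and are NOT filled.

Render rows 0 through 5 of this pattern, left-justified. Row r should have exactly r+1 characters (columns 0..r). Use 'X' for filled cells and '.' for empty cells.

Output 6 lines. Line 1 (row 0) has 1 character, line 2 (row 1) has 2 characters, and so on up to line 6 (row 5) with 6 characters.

r0=0: X
r1=1: XX
r2=10: X.X
r3=11: XXXX
r4=100: X...X
r5=101: XX..XX

Answer: X
XX
X.X
XXXX
X...X
XX..XX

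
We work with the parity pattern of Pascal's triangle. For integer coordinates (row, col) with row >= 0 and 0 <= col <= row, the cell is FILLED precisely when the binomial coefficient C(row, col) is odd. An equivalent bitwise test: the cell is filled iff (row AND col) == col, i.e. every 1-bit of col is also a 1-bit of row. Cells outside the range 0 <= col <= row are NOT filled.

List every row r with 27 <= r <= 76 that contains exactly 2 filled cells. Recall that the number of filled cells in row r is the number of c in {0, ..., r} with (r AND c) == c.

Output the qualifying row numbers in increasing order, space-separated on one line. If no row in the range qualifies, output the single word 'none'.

Row r has 2^popcount(r) filled cells, so we need popcount(r) = log2(2) = 1.
Scan r = 27..76 and keep those with exactly 1 one-bits:
r=27=11011 popcount=4 -> skip
r=28=11100 popcount=3 -> skip
r=29=11101 popcount=4 -> skip
r=30=11110 popcount=4 -> skip
r=31=11111 popcount=5 -> skip
r=32=100000 popcount=1 -> KEEP
r=33=100001 popcount=2 -> skip
r=34=100010 popcount=2 -> skip
r=35=100011 popcount=3 -> skip
r=36=100100 popcount=2 -> skip
r=37=100101 popcount=3 -> skip
r=38=100110 popcount=3 -> skip
r=39=100111 popcount=4 -> skip
r=40=101000 popcount=2 -> skip
r=41=101001 popcount=3 -> skip
r=42=101010 popcount=3 -> skip
r=43=101011 popcount=4 -> skip
r=44=101100 popcount=3 -> skip
r=45=101101 popcount=4 -> skip
r=46=101110 popcount=4 -> skip
r=47=101111 popcount=5 -> skip
r=48=110000 popcount=2 -> skip
r=49=110001 popcount=3 -> skip
r=50=110010 popcount=3 -> skip
r=51=110011 popcount=4 -> skip
r=52=110100 popcount=3 -> skip
r=53=110101 popcount=4 -> skip
r=54=110110 popcount=4 -> skip
r=55=110111 popcount=5 -> skip
r=56=111000 popcount=3 -> skip
r=57=111001 popcount=4 -> skip
r=58=111010 popcount=4 -> skip
r=59=111011 popcount=5 -> skip
r=60=111100 popcount=4 -> skip
r=61=111101 popcount=5 -> skip
r=62=111110 popcount=5 -> skip
r=63=111111 popcount=6 -> skip
r=64=1000000 popcount=1 -> KEEP
r=65=1000001 popcount=2 -> skip
r=66=1000010 popcount=2 -> skip
r=67=1000011 popcount=3 -> skip
r=68=1000100 popcount=2 -> skip
r=69=1000101 popcount=3 -> skip
r=70=1000110 popcount=3 -> skip
r=71=1000111 popcount=4 -> skip
r=72=1001000 popcount=2 -> skip
r=73=1001001 popcount=3 -> skip
r=74=1001010 popcount=3 -> skip
r=75=1001011 popcount=4 -> skip
r=76=1001100 popcount=3 -> skip
Kept rows: 32 64

Answer: 32 64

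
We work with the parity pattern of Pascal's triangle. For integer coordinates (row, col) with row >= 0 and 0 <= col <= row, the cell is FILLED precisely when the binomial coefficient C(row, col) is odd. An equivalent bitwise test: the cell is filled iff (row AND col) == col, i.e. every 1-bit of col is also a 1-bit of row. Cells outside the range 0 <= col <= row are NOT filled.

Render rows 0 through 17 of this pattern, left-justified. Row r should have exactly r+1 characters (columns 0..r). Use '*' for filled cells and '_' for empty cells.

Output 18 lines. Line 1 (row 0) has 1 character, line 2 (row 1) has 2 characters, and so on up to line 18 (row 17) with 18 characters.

Answer: *
**
*_*
****
*___*
**__**
*_*_*_*
********
*_______*
**______**
*_*_____*_*
****____****
*___*___*___*
**__**__**__**
*_*_*_*_*_*_*_*
****************
*_______________*
**______________**

Derivation:
r0=0: *
r1=1: **
r2=10: *_*
r3=11: ****
r4=100: *___*
r5=101: **__**
r6=110: *_*_*_*
r7=111: ********
r8=1000: *_______*
r9=1001: **______**
r10=1010: *_*_____*_*
r11=1011: ****____****
r12=1100: *___*___*___*
r13=1101: **__**__**__**
r14=1110: *_*_*_*_*_*_*_*
r15=1111: ****************
r16=10000: *_______________*
r17=10001: **______________**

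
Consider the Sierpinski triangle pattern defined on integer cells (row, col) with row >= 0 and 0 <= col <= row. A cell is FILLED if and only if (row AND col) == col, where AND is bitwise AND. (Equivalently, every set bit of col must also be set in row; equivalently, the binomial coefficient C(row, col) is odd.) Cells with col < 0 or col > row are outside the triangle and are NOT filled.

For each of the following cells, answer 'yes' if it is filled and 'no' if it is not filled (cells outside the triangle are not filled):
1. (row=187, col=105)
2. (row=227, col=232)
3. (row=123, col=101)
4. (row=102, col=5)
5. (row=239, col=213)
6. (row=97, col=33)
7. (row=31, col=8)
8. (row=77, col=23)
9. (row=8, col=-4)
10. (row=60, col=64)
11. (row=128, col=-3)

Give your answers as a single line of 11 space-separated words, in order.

(187,105): row=0b10111011, col=0b1101001, row AND col = 0b101001 = 41; 41 != 105 -> empty
(227,232): col outside [0, 227] -> not filled
(123,101): row=0b1111011, col=0b1100101, row AND col = 0b1100001 = 97; 97 != 101 -> empty
(102,5): row=0b1100110, col=0b101, row AND col = 0b100 = 4; 4 != 5 -> empty
(239,213): row=0b11101111, col=0b11010101, row AND col = 0b11000101 = 197; 197 != 213 -> empty
(97,33): row=0b1100001, col=0b100001, row AND col = 0b100001 = 33; 33 == 33 -> filled
(31,8): row=0b11111, col=0b1000, row AND col = 0b1000 = 8; 8 == 8 -> filled
(77,23): row=0b1001101, col=0b10111, row AND col = 0b101 = 5; 5 != 23 -> empty
(8,-4): col outside [0, 8] -> not filled
(60,64): col outside [0, 60] -> not filled
(128,-3): col outside [0, 128] -> not filled

Answer: no no no no no yes yes no no no no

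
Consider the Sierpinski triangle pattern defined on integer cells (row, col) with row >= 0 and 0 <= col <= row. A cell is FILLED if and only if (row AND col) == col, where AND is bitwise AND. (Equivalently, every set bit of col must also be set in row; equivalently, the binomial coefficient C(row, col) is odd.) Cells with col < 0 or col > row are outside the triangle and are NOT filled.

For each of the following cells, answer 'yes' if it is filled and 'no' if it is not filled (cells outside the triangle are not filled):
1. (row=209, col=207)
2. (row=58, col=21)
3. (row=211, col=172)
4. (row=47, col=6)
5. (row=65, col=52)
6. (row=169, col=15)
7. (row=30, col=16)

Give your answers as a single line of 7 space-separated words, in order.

(209,207): row=0b11010001, col=0b11001111, row AND col = 0b11000001 = 193; 193 != 207 -> empty
(58,21): row=0b111010, col=0b10101, row AND col = 0b10000 = 16; 16 != 21 -> empty
(211,172): row=0b11010011, col=0b10101100, row AND col = 0b10000000 = 128; 128 != 172 -> empty
(47,6): row=0b101111, col=0b110, row AND col = 0b110 = 6; 6 == 6 -> filled
(65,52): row=0b1000001, col=0b110100, row AND col = 0b0 = 0; 0 != 52 -> empty
(169,15): row=0b10101001, col=0b1111, row AND col = 0b1001 = 9; 9 != 15 -> empty
(30,16): row=0b11110, col=0b10000, row AND col = 0b10000 = 16; 16 == 16 -> filled

Answer: no no no yes no no yes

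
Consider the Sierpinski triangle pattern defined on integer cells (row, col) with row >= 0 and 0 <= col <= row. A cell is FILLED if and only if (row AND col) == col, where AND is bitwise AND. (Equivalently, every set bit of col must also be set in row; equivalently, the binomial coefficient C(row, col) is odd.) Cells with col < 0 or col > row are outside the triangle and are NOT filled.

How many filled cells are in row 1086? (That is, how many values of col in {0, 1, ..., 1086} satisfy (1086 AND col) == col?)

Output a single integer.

1086 in binary = 10000111110
popcount(1086) = number of 1-bits in 10000111110 = 6
A col c satisfies (1086 AND c) == c iff every set bit of c is also set in 1086; each of the 6 set bits of 1086 can independently be on or off in c.
count = 2^6 = 64

Answer: 64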